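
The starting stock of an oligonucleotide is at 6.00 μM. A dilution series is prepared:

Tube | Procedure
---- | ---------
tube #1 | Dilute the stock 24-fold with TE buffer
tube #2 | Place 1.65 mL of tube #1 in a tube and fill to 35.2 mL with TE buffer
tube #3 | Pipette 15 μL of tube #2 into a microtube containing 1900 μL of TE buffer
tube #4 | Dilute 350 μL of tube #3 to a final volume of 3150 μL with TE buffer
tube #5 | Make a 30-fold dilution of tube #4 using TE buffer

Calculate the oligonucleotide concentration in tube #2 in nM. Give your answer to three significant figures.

Step 1: 24-fold → factor 24
Step 2: 1.65 mL brought to 35.2 mL → factor 35.2/1.65 = 21.333
Dilution factor through tube #2 = 24 × 21.333 = 512
[tube #2] = 6.00 μM / 512 = 0.01172 μM = 11.7 nM

11.7 nM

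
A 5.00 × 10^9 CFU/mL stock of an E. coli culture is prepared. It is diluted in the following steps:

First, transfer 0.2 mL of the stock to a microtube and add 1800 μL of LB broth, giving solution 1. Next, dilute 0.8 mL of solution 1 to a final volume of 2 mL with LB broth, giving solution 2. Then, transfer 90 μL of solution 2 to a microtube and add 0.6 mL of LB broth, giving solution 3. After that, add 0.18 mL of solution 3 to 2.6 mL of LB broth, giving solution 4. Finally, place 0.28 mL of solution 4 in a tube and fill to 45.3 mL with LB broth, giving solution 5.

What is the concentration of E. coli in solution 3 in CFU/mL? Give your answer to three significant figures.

Step 1: 0.2 mL + 1800 μL = 2 mL total → factor 2/0.2 = 10
Step 2: 0.8 mL brought to 2 mL → factor 2/0.8 = 2.5
Step 3: 90 μL + 0.6 mL = 690 μL total → factor 690/90 = 7.6667
Dilution factor through solution 3 = 10 × 2.5 × 7.6667 = 191.67
[solution 3] = 5.00 × 10^9 CFU/mL / 191.67 = 2.61 × 10^7 CFU/mL

2.61 × 10^7 CFU/mL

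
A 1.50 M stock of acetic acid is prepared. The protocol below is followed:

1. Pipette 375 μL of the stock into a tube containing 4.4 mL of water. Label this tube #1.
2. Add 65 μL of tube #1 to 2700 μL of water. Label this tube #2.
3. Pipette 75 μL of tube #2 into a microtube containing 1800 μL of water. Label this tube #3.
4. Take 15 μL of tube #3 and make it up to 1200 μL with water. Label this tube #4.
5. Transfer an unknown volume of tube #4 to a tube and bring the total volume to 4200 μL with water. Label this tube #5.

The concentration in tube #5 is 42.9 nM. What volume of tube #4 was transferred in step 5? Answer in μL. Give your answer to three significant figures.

130 μL

Step 1: 375 μL + 4.4 mL = 4775 μL total → factor 4775/375 = 12.733
Step 2: 65 μL + 2700 μL = 2765 μL total → factor 2765/65 = 42.538
Step 3: 75 μL + 1800 μL = 1875 μL total → factor 1875/75 = 25
Step 4: 15 μL brought to 1200 μL → factor 1200/15 = 80
Step 5: v brought to 4200 μL → factor = 4200 μL/v
Product of known-step factors = 1.0833 × 10^6
Overall factor = 1.50 M / (42.9 nM) = 3.4965 × 10^7
Step-5 factor = 3.4965 × 10^7 / 1.0833 × 10^6 = 32.276
v = 4200 μL / 32.276 = 130 μL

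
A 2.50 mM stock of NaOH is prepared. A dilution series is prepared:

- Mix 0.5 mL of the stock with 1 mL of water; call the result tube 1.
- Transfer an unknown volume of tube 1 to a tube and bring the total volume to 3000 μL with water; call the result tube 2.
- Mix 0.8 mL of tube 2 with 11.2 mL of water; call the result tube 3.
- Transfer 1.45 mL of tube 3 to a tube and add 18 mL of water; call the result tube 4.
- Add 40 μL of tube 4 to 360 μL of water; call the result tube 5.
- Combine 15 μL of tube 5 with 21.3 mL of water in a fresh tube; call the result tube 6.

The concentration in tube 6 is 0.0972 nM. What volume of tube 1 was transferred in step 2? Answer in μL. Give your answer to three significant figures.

Step 1: 0.5 mL + 1 mL = 1.5 mL total → factor 1.5/0.5 = 3
Step 2: v brought to 3000 μL → factor = 3000 μL/v
Step 3: 0.8 mL + 11.2 mL = 12 mL total → factor 12/0.8 = 15
Step 4: 1.45 mL + 18 mL = 19.45 mL total → factor 19.45/1.45 = 13.414
Step 5: 40 μL + 360 μL = 400 μL total → factor 400/40 = 10
Step 6: 15 μL + 21.3 mL = 21315 μL total → factor 21315/15 = 1421
Product of known-step factors = 8.5774 × 10^6
Overall factor = 2.50 mM / (0.0972 nM) = 2.572 × 10^7
Step-2 factor = 2.572 × 10^7 / 8.5774 × 10^6 = 2.9986
v = 3000 μL / 2.9986 = 1.00 × 10^3 μL

1.00 × 10^3 μL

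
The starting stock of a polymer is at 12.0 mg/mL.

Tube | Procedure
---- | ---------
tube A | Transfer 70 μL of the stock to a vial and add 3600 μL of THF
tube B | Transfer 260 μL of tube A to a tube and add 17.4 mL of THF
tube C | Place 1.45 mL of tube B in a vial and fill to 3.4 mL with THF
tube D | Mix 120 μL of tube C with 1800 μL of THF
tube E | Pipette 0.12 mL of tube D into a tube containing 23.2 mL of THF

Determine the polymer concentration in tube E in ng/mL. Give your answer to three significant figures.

0.462 ng/mL

Step 1: 70 μL + 3600 μL = 3670 μL total → factor 3670/70 = 52.429
Step 2: 260 μL + 17.4 mL = 17660 μL total → factor 17660/260 = 67.923
Step 3: 1.45 mL brought to 3.4 mL → factor 3.4/1.45 = 2.3448
Step 4: 120 μL + 1800 μL = 1920 μL total → factor 1920/120 = 16
Step 5: 0.12 mL + 23.2 mL = 23.32 mL total → factor 23.32/0.12 = 194.33
Overall dilution factor = 52.429 × 67.923 × 2.3448 × 16 × 194.33 = 2.5964 × 10^7
Final = 12.0 mg/mL / 2.5964 × 10^7 = 4.622 × 10^-7 mg/mL = 0.462 ng/mL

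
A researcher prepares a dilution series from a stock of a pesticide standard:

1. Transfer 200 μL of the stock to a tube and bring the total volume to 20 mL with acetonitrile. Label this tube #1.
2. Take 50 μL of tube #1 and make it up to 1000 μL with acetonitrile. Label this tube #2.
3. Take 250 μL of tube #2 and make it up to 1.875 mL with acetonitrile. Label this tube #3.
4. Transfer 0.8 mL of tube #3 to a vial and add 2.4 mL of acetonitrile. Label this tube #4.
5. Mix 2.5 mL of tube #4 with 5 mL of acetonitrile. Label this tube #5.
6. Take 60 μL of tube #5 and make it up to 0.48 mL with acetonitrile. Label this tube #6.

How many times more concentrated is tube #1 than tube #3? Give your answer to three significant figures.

Step 1: 200 μL brought to 20 mL → factor 20000/200 = 100
Step 2: 50 μL brought to 1000 μL → factor 1000/50 = 20
Step 3: 250 μL brought to 1.875 mL → factor 1875/250 = 7.5
Dilution factor to tube #1 = 100; to tube #3 = 15000
[tube #1]/[tube #3] = (factor to tube #3)/(factor to tube #1) = 15000/100 = 150

150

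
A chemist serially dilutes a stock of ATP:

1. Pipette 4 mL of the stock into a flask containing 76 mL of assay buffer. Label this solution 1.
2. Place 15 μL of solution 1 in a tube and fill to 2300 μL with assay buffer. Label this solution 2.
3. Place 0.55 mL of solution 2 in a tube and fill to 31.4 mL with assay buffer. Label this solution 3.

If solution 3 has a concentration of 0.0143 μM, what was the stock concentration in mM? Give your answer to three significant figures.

2.50 mM

Step 1: 4 mL + 76 mL = 80 mL total → factor 80/4 = 20
Step 2: 15 μL brought to 2300 μL → factor 2300/15 = 153.33
Step 3: 0.55 mL brought to 31.4 mL → factor 31.4/0.55 = 57.091
Overall dilution factor = 20 × 153.33 × 57.091 = 1.7508 × 10^5
Stock = 0.0143 μM × 1.7508 × 10^5 = 2504 μM = 2.50 mM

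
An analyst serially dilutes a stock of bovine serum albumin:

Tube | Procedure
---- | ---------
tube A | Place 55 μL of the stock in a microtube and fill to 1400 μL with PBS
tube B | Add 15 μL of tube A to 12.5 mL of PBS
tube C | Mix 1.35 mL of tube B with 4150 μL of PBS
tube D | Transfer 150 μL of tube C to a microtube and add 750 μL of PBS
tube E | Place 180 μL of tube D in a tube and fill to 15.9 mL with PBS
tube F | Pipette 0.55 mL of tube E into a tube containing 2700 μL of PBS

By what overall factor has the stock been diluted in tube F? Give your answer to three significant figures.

Step 1: 55 μL brought to 1400 μL → factor 1400/55 = 25.455
Step 2: 15 μL + 12.5 mL = 12515 μL total → factor 12515/15 = 834.33
Step 3: 1.35 mL + 4150 μL = 5.5 mL total → factor 5.5/1.35 = 4.0741
Step 4: 150 μL + 750 μL = 900 μL total → factor 900/150 = 6
Step 5: 180 μL brought to 15.9 mL → factor 15900/180 = 88.333
Step 6: 0.55 mL + 2700 μL = 3.25 mL total → factor 3.25/0.55 = 5.9091
Overall dilution factor = 25.455 × 834.33 × 4.0741 × 6 × 88.333 × 5.9091 = 2.7098 × 10^8

2.71 × 10^8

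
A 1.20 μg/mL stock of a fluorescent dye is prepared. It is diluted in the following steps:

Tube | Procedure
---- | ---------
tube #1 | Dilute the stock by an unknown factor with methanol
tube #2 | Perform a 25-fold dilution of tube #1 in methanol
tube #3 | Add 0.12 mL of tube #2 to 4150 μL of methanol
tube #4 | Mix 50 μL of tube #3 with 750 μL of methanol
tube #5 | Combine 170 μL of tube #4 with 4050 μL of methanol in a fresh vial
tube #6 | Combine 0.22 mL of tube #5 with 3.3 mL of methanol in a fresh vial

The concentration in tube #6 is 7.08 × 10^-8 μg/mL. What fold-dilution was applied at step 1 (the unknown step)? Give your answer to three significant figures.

3.00-fold

Step 1: unknown factor x
Step 2: 25-fold → factor 25
Step 3: 0.12 mL + 4150 μL = 4.27 mL total → factor 4.27/0.12 = 35.583
Step 4: 50 μL + 750 μL = 800 μL total → factor 800/50 = 16
Step 5: 170 μL + 4050 μL = 4220 μL total → factor 4220/170 = 24.824
Step 6: 0.22 mL + 3.3 mL = 3.52 mL total → factor 3.52/0.22 = 16
Product of known-step factors = 5.6531 × 10^6
Overall factor = 1.20 μg/mL / (7.08 × 10^-8 μg/mL) = 1.6949 × 10^7
x = 1.6949 × 10^7 / 5.6531 × 10^6 = 3.00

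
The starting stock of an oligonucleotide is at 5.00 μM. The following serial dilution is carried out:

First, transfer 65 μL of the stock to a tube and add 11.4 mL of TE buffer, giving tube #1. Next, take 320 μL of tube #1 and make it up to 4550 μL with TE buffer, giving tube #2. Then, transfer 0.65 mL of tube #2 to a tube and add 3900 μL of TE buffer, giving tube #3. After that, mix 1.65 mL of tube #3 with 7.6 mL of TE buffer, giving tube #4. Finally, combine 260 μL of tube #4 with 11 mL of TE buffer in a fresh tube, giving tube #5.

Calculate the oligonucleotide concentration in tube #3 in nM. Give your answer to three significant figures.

Step 1: 65 μL + 11.4 mL = 11465 μL total → factor 11465/65 = 176.38
Step 2: 320 μL brought to 4550 μL → factor 4550/320 = 14.219
Step 3: 0.65 mL + 3900 μL = 4.55 mL total → factor 4.55/0.65 = 7
Dilution factor through tube #3 = 176.38 × 14.219 × 7 = 17556
[tube #3] = 5.00 μM / 17556 = 0.0002848 μM = 0.285 nM

0.285 nM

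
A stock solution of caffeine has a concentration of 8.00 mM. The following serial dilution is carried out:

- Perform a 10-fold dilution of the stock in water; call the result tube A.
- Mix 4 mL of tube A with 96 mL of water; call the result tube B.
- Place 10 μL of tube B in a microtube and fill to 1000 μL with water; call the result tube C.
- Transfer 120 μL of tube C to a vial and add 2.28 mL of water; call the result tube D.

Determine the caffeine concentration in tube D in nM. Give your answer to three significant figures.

Step 1: 10-fold → factor 10
Step 2: 4 mL + 96 mL = 100 mL total → factor 100/4 = 25
Step 3: 10 μL brought to 1000 μL → factor 1000/10 = 100
Step 4: 120 μL + 2.28 mL = 2400 μL total → factor 2400/120 = 20
Overall dilution factor = 10 × 25 × 100 × 20 = 5 × 10^5
Final = 8.00 mM / 5 × 10^5 = 1.600 × 10^-5 mM = 16.0 nM

16.0 nM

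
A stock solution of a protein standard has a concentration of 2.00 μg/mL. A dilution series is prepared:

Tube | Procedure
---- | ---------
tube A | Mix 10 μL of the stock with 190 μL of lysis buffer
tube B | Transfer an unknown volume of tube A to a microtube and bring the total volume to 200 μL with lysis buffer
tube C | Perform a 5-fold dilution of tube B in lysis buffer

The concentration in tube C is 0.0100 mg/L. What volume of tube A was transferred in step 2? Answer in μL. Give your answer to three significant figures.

Step 1: 10 μL + 190 μL = 200 μL total → factor 200/10 = 20
Step 2: v brought to 200 μL → factor = 200 μL/v
Step 3: 5-fold → factor 5
Product of known-step factors = 100
Overall factor = 2.00 μg/mL / (0.0100 mg/L) = 200
Step-2 factor = 200 / 100 = 2
v = 200 μL / 2 = 100 μL

100 μL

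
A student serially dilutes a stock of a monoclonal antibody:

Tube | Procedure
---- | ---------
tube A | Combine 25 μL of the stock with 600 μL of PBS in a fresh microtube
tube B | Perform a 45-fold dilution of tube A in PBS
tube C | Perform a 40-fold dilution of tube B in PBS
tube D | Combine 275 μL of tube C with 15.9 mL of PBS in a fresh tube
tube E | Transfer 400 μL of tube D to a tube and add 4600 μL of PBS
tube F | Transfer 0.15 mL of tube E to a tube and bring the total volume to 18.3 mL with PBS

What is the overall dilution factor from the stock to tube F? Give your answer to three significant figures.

Step 1: 25 μL + 600 μL = 625 μL total → factor 625/25 = 25
Step 2: 45-fold → factor 45
Step 3: 40-fold → factor 40
Step 4: 275 μL + 15.9 mL = 16175 μL total → factor 16175/275 = 58.818
Step 5: 400 μL + 4600 μL = 5000 μL total → factor 5000/400 = 12.5
Step 6: 0.15 mL brought to 18.3 mL → factor 18.3/0.15 = 122
Overall dilution factor = 25 × 45 × 40 × 58.818 × 12.5 × 122 = 4.0364 × 10^9

4.04 × 10^9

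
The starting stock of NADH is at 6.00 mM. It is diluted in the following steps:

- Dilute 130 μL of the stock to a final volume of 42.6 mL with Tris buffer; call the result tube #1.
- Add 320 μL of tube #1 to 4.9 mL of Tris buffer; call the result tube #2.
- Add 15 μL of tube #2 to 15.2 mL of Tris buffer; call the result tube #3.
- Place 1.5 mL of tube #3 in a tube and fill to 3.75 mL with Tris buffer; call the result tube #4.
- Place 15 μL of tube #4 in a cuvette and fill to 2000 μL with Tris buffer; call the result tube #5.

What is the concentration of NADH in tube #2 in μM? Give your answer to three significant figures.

1.12 μM

Step 1: 130 μL brought to 42.6 mL → factor 42600/130 = 327.69
Step 2: 320 μL + 4.9 mL = 5220 μL total → factor 5220/320 = 16.312
Dilution factor through tube #2 = 327.69 × 16.312 = 5345.5
[tube #2] = 6.00 mM / 5345.5 = 0.001122 mM = 1.12 μM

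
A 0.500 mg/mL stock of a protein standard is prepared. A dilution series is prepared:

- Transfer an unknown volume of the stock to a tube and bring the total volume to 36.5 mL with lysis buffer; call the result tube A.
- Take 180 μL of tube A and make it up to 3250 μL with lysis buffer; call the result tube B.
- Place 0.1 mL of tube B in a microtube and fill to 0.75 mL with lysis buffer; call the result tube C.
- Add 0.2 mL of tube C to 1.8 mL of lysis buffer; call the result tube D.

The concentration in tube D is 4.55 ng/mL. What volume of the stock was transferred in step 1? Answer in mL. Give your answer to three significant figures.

Step 1: v brought to 36.5 mL → factor = 36.5 mL/v
Step 2: 180 μL brought to 3250 μL → factor 3250/180 = 18.056
Step 3: 0.1 mL brought to 0.75 mL → factor 0.75/0.1 = 7.5
Step 4: 0.2 mL + 1.8 mL = 2 mL total → factor 2/0.2 = 10
Product of known-step factors = 1354.2
Overall factor = 0.500 mg/mL / (4.55 ng/mL) = 1.0989 × 10^5
Step-1 factor = 1.0989 × 10^5 / 1354.2 = 81.15
v = 36.5 mL / 81.15 = 0.450 mL

0.450 mL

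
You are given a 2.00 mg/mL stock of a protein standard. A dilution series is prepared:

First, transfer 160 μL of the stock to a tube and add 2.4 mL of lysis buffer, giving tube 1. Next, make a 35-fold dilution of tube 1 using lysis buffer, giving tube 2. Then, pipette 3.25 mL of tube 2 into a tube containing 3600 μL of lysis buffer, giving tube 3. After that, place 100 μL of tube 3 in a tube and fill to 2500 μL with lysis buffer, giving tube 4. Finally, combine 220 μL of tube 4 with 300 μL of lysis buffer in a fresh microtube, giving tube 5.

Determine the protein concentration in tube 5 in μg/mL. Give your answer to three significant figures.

0.0287 μg/mL

Step 1: 160 μL + 2.4 mL = 2560 μL total → factor 2560/160 = 16
Step 2: 35-fold → factor 35
Step 3: 3.25 mL + 3600 μL = 6.85 mL total → factor 6.85/3.25 = 2.1077
Step 4: 100 μL brought to 2500 μL → factor 2500/100 = 25
Step 5: 220 μL + 300 μL = 520 μL total → factor 520/220 = 2.3636
Overall dilution factor = 16 × 35 × 2.1077 × 25 × 2.3636 = 69745
Final = 2.00 mg/mL / 69745 = 2.868 × 10^-5 mg/mL = 0.0287 μg/mL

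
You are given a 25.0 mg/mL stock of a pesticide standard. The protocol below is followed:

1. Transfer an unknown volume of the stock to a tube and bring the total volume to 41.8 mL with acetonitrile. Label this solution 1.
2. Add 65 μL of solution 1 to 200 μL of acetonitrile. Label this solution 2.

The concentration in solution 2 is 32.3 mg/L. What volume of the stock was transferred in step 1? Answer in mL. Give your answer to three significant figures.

Step 1: v brought to 41.8 mL → factor = 41.8 mL/v
Step 2: 65 μL + 200 μL = 265 μL total → factor 265/65 = 4.0769
Product of known-step factors = 4.0769
Overall factor = 25.0 mg/mL / (32.3 mg/L) = 773.99
Step-1 factor = 773.99 / 4.0769 = 189.85
v = 41.8 mL / 189.85 = 0.220 mL

0.220 mL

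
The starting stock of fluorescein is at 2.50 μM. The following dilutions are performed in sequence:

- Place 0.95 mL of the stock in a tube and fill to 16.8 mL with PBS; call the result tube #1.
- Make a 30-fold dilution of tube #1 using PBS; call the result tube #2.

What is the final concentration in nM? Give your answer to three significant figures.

4.71 nM

Step 1: 0.95 mL brought to 16.8 mL → factor 16.8/0.95 = 17.684
Step 2: 30-fold → factor 30
Overall dilution factor = 17.684 × 30 = 530.53
Final = 2.50 μM / 530.53 = 0.004712 μM = 4.71 nM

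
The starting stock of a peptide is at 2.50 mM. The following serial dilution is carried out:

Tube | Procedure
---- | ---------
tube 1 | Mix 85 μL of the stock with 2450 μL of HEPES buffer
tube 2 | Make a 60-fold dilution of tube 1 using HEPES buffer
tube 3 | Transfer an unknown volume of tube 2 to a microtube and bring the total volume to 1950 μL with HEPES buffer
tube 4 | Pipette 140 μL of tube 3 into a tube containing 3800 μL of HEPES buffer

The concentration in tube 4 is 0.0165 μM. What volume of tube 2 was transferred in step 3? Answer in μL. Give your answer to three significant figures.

648 μL

Step 1: 85 μL + 2450 μL = 2535 μL total → factor 2535/85 = 29.824
Step 2: 60-fold → factor 60
Step 3: v brought to 1950 μL → factor = 1950 μL/v
Step 4: 140 μL + 3800 μL = 3940 μL total → factor 3940/140 = 28.143
Product of known-step factors = 50359
Overall factor = 2.50 mM / (0.0165 μM) = 1.5152 × 10^5
Step-3 factor = 1.5152 × 10^5 / 50359 = 3.0087
v = 1950 μL / 3.0087 = 648 μL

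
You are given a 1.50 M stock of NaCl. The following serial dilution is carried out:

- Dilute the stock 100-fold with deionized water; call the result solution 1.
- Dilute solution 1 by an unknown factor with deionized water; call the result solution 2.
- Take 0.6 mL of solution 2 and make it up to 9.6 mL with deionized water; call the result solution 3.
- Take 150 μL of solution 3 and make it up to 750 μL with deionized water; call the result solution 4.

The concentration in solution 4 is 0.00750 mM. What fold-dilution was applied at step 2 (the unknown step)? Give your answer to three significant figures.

Step 1: 100-fold → factor 100
Step 2: unknown factor x
Step 3: 0.6 mL brought to 9.6 mL → factor 9.6/0.6 = 16
Step 4: 150 μL brought to 750 μL → factor 750/150 = 5
Product of known-step factors = 8000
Overall factor = 1.50 M / (0.00750 mM) = 2 × 10^5
x = 2 × 10^5 / 8000 = 25.0

25.0-fold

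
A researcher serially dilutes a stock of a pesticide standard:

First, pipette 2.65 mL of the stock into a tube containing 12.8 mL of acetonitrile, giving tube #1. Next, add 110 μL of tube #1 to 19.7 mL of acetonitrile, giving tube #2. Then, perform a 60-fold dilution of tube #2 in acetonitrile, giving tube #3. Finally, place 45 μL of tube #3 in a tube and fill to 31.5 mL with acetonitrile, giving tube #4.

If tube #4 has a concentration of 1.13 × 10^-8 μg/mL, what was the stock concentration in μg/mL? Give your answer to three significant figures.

0.498 μg/mL

Step 1: 2.65 mL + 12.8 mL = 15.45 mL total → factor 15.45/2.65 = 5.8302
Step 2: 110 μL + 19.7 mL = 19810 μL total → factor 19810/110 = 180.09
Step 3: 60-fold → factor 60
Step 4: 45 μL brought to 31.5 mL → factor 31500/45 = 700
Overall dilution factor = 5.8302 × 180.09 × 60 × 700 = 4.4098 × 10^7
Stock = 1.13 × 10^-8 μg/mL × 4.4098 × 10^7 = 0.498 μg/mL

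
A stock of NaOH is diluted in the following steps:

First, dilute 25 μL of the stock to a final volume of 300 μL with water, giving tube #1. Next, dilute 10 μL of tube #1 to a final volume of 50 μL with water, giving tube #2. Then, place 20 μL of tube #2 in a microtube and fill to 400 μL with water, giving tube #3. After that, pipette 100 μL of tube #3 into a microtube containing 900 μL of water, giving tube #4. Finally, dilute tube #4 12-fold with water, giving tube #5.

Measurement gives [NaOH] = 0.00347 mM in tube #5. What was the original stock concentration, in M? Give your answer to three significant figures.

0.500 M

Step 1: 25 μL brought to 300 μL → factor 300/25 = 12
Step 2: 10 μL brought to 50 μL → factor 50/10 = 5
Step 3: 20 μL brought to 400 μL → factor 400/20 = 20
Step 4: 100 μL + 900 μL = 1000 μL total → factor 1000/100 = 10
Step 5: 12-fold → factor 12
Overall dilution factor = 12 × 5 × 20 × 10 × 12 = 1.44 × 10^5
Stock = 0.00347 mM × 1.44 × 10^5 = 499.7 mM = 0.500 M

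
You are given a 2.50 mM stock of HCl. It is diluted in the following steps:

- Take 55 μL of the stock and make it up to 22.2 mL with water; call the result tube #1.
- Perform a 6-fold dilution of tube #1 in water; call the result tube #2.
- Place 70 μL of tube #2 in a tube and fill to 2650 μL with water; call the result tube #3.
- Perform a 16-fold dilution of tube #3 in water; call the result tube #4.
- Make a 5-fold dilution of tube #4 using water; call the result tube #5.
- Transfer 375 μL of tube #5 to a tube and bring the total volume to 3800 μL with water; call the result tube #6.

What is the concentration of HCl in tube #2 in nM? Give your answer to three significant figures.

Step 1: 55 μL brought to 22.2 mL → factor 22200/55 = 403.64
Step 2: 6-fold → factor 6
Dilution factor through tube #2 = 403.64 × 6 = 2421.8
[tube #2] = 2.50 mM / 2421.8 = 0.001032 mM = 1.03 × 10^3 nM

1.03 × 10^3 nM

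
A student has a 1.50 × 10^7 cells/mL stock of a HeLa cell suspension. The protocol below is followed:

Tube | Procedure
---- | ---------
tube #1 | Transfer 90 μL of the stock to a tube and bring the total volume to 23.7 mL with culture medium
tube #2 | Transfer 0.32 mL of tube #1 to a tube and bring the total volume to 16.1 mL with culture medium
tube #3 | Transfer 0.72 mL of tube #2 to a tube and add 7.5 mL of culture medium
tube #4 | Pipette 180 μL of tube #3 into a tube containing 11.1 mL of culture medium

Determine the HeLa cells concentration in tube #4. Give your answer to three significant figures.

Step 1: 90 μL brought to 23.7 mL → factor 23700/90 = 263.33
Step 2: 0.32 mL brought to 16.1 mL → factor 16.1/0.32 = 50.312
Step 3: 0.72 mL + 7.5 mL = 8.22 mL total → factor 8.22/0.72 = 11.417
Step 4: 180 μL + 11.1 mL = 11280 μL total → factor 11280/180 = 62.667
Overall dilution factor = 263.33 × 50.312 × 11.417 × 62.667 = 9.4789 × 10^6
Final = 1.50 × 10^7 cells/mL / 9.4789 × 10^6 = 1.58 cells/mL

1.58 cells/mL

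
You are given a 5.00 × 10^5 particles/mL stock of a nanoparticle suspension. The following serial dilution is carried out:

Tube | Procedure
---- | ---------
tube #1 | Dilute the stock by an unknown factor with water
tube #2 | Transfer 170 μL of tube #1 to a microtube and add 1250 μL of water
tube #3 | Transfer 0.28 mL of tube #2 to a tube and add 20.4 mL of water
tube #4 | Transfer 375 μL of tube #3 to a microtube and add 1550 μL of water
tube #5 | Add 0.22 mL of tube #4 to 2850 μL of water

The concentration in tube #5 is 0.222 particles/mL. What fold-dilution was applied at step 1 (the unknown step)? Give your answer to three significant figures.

51.0-fold

Step 1: unknown factor x
Step 2: 170 μL + 1250 μL = 1420 μL total → factor 1420/170 = 8.3529
Step 3: 0.28 mL + 20.4 mL = 20.68 mL total → factor 20.68/0.28 = 73.857
Step 4: 375 μL + 1550 μL = 1925 μL total → factor 1925/375 = 5.1333
Step 5: 0.22 mL + 2850 μL = 3.07 mL total → factor 3.07/0.22 = 13.955
Product of known-step factors = 44192
Overall factor = 5.00 × 10^5 particles/mL / (0.222 particles/mL) = 2.2523 × 10^6
x = 2.2523 × 10^6 / 44192 = 51.0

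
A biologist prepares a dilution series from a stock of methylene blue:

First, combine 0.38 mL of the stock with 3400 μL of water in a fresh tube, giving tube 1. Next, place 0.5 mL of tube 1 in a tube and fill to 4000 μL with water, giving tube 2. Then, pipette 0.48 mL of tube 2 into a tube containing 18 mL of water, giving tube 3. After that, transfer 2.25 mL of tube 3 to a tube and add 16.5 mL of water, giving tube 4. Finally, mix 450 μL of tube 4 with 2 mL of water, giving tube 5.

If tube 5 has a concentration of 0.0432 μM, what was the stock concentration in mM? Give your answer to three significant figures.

Step 1: 0.38 mL + 3400 μL = 3.78 mL total → factor 3.78/0.38 = 9.9474
Step 2: 0.5 mL brought to 4000 μL → factor 4/0.5 = 8
Step 3: 0.48 mL + 18 mL = 18.48 mL total → factor 18.48/0.48 = 38.5
Step 4: 2.25 mL + 16.5 mL = 18.75 mL total → factor 18.75/2.25 = 8.3333
Step 5: 450 μL + 2 mL = 2450 μL total → factor 2450/450 = 5.4444
Overall dilution factor = 9.9474 × 8 × 38.5 × 8.3333 × 5.4444 = 1.3901 × 10^5
Stock = 0.0432 μM × 1.3901 × 10^5 = 6005 μM = 6.01 mM

6.01 mM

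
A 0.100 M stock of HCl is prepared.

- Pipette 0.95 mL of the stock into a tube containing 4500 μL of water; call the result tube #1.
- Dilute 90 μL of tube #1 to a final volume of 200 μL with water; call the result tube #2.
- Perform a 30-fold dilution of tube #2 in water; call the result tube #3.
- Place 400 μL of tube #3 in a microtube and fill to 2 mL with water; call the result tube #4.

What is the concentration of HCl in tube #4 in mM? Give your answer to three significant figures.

Step 1: 0.95 mL + 4500 μL = 5.45 mL total → factor 5.45/0.95 = 5.7368
Step 2: 90 μL brought to 200 μL → factor 200/90 = 2.2222
Step 3: 30-fold → factor 30
Step 4: 400 μL brought to 2 mL → factor 2000/400 = 5
Overall dilution factor = 5.7368 × 2.2222 × 30 × 5 = 1912.3
Final = 0.100 M / 1912.3 = 5.229 × 10^-5 M = 0.0523 mM

0.0523 mM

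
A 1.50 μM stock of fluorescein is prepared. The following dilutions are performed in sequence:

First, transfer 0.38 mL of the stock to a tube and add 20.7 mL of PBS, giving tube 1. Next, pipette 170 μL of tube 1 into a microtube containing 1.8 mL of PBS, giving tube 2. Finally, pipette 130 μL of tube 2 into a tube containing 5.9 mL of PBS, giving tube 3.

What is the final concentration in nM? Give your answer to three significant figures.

Step 1: 0.38 mL + 20.7 mL = 21.08 mL total → factor 21.08/0.38 = 55.474
Step 2: 170 μL + 1.8 mL = 1970 μL total → factor 1970/170 = 11.588
Step 3: 130 μL + 5.9 mL = 6030 μL total → factor 6030/130 = 46.385
Overall dilution factor = 55.474 × 11.588 × 46.385 = 29818
Final = 1.50 μM / 29818 = 5.031 × 10^-5 μM = 0.0503 nM

0.0503 nM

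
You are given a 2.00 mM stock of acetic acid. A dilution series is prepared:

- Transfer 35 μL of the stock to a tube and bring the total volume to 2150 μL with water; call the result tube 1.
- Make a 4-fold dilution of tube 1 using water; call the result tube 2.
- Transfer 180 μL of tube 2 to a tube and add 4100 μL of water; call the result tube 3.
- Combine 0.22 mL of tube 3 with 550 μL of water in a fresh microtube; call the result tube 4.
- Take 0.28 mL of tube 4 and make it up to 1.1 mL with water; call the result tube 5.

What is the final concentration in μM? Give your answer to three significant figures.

Step 1: 35 μL brought to 2150 μL → factor 2150/35 = 61.429
Step 2: 4-fold → factor 4
Step 3: 180 μL + 4100 μL = 4280 μL total → factor 4280/180 = 23.778
Step 4: 0.22 mL + 550 μL = 0.77 mL total → factor 0.77/0.22 = 3.5
Step 5: 0.28 mL brought to 1.1 mL → factor 1.1/0.28 = 3.9286
Overall dilution factor = 61.429 × 4 × 23.778 × 3.5 × 3.9286 = 80335
Final = 2.00 mM / 80335 = 2.490 × 10^-5 mM = 0.0249 μM

0.0249 μM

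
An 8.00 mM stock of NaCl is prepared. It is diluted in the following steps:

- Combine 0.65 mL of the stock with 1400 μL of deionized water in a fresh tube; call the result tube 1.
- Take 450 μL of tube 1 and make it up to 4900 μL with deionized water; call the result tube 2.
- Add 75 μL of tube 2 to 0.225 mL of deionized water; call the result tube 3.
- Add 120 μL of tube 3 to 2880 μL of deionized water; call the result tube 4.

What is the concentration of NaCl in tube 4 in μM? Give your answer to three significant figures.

2.33 μM

Step 1: 0.65 mL + 1400 μL = 2.05 mL total → factor 2.05/0.65 = 3.1538
Step 2: 450 μL brought to 4900 μL → factor 4900/450 = 10.889
Step 3: 75 μL + 0.225 mL = 300 μL total → factor 300/75 = 4
Step 4: 120 μL + 2880 μL = 3000 μL total → factor 3000/120 = 25
Overall dilution factor = 3.1538 × 10.889 × 4 × 25 = 3434.2
Final = 8.00 mM / 3434.2 = 0.002330 mM = 2.33 μM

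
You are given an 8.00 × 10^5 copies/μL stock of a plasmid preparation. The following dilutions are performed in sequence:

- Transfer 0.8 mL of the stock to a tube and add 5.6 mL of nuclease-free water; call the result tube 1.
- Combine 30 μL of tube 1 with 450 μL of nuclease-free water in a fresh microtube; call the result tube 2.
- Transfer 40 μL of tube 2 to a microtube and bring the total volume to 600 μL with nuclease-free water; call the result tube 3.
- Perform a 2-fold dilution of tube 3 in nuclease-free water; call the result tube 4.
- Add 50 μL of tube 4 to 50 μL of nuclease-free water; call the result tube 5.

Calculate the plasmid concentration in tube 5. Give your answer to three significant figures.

104 copies/μL

Step 1: 0.8 mL + 5.6 mL = 6.4 mL total → factor 6.4/0.8 = 8
Step 2: 30 μL + 450 μL = 480 μL total → factor 480/30 = 16
Step 3: 40 μL brought to 600 μL → factor 600/40 = 15
Step 4: 2-fold → factor 2
Step 5: 50 μL + 50 μL = 100 μL total → factor 100/50 = 2
Dilution factor through tube 5 = 8 × 16 × 15 × 2 × 2 = 7680
[tube 5] = 8.00 × 10^5 copies/μL / 7680 = 104 copies/μL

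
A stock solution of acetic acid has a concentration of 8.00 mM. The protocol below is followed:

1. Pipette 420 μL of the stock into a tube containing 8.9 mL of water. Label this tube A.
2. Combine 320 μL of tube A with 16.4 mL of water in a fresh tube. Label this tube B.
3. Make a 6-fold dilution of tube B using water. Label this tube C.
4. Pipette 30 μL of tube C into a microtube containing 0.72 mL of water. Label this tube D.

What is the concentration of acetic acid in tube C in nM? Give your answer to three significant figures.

Step 1: 420 μL + 8.9 mL = 9320 μL total → factor 9320/420 = 22.19
Step 2: 320 μL + 16.4 mL = 16720 μL total → factor 16720/320 = 52.25
Step 3: 6-fold → factor 6
Dilution factor through tube C = 22.19 × 52.25 × 6 = 6956.7
[tube C] = 8.00 mM / 6956.7 = 0.001150 mM = 1.15 × 10^3 nM

1.15 × 10^3 nM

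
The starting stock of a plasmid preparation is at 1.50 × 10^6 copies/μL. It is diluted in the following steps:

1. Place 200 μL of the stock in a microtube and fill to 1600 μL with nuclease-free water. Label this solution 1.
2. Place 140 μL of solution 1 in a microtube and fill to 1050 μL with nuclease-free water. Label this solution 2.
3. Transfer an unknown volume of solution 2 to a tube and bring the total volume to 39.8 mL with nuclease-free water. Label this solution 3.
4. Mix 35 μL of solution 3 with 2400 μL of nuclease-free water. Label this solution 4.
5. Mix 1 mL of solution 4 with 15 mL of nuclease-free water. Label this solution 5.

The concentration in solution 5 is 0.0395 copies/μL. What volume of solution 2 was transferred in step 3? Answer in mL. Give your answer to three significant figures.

Step 1: 200 μL brought to 1600 μL → factor 1600/200 = 8
Step 2: 140 μL brought to 1050 μL → factor 1050/140 = 7.5
Step 3: v brought to 39.8 mL → factor = 39.8 mL/v
Step 4: 35 μL + 2400 μL = 2435 μL total → factor 2435/35 = 69.571
Step 5: 1 mL + 15 mL = 16 mL total → factor 16/1 = 16
Product of known-step factors = 66789
Overall factor = 1.50 × 10^6 copies/μL / (0.0395 copies/μL) = 3.7975 × 10^7
Step-3 factor = 3.7975 × 10^7 / 66789 = 568.58
v = 39.8 mL / 568.58 = 0.0700 mL

0.0700 mL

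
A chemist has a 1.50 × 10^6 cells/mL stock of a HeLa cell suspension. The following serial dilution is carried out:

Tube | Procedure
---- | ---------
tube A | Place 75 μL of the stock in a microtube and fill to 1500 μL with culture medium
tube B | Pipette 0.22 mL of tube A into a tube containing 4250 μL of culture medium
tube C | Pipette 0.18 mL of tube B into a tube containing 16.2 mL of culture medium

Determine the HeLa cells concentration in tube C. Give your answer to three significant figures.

Step 1: 75 μL brought to 1500 μL → factor 1500/75 = 20
Step 2: 0.22 mL + 4250 μL = 4.47 mL total → factor 4.47/0.22 = 20.318
Step 3: 0.18 mL + 16.2 mL = 16.38 mL total → factor 16.38/0.18 = 91
Overall dilution factor = 20 × 20.318 × 91 = 36979
Final = 1.50 × 10^6 cells/mL / 36979 = 40.6 cells/mL

40.6 cells/mL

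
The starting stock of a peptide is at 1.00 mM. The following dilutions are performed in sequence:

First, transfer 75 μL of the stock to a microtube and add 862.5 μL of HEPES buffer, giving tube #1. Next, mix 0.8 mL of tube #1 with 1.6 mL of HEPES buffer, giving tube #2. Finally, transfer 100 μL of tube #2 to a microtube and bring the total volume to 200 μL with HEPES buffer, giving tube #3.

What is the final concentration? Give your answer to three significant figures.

0.0133 mM

Step 1: 75 μL + 862.5 μL = 937.5 μL total → factor 937.5/75 = 12.5
Step 2: 0.8 mL + 1.6 mL = 2.4 mL total → factor 2.4/0.8 = 3
Step 3: 100 μL brought to 200 μL → factor 200/100 = 2
Overall dilution factor = 12.5 × 3 × 2 = 75
Final = 1.00 mM / 75 = 0.0133 mM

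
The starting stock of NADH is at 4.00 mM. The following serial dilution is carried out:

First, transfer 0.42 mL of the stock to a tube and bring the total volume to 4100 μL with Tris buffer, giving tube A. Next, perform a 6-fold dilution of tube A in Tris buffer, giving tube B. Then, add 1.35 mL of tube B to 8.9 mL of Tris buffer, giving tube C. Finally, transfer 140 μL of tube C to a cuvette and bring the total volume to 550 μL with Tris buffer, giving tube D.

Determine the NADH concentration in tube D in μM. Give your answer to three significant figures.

2.29 μM

Step 1: 0.42 mL brought to 4100 μL → factor 4.1/0.42 = 9.7619
Step 2: 6-fold → factor 6
Step 3: 1.35 mL + 8.9 mL = 10.25 mL total → factor 10.25/1.35 = 7.5926
Step 4: 140 μL brought to 550 μL → factor 550/140 = 3.9286
Overall dilution factor = 9.7619 × 6 × 7.5926 × 3.9286 = 1747.1
Final = 4.00 mM / 1747.1 = 0.002290 mM = 2.29 μM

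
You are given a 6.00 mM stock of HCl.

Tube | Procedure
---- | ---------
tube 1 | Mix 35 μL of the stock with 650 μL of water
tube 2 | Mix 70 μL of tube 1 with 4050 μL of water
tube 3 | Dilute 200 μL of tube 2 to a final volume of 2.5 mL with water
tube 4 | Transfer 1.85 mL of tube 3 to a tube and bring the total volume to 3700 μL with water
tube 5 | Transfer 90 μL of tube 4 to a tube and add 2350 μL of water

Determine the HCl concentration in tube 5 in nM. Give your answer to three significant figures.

7.68 nM

Step 1: 35 μL + 650 μL = 685 μL total → factor 685/35 = 19.571
Step 2: 70 μL + 4050 μL = 4120 μL total → factor 4120/70 = 58.857
Step 3: 200 μL brought to 2.5 mL → factor 2500/200 = 12.5
Step 4: 1.85 mL brought to 3700 μL → factor 3.7/1.85 = 2
Step 5: 90 μL + 2350 μL = 2440 μL total → factor 2440/90 = 27.111
Overall dilution factor = 19.571 × 58.857 × 12.5 × 2 × 27.111 = 7.8074 × 10^5
Final = 6.00 mM / 7.8074 × 10^5 = 7.685 × 10^-6 mM = 7.68 nM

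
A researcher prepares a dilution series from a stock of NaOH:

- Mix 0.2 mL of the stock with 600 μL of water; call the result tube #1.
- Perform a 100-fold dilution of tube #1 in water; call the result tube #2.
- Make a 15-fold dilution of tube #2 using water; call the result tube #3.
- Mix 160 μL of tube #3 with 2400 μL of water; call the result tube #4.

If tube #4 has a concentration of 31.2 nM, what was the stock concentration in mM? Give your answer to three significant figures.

3.00 mM

Step 1: 0.2 mL + 600 μL = 0.8 mL total → factor 0.8/0.2 = 4
Step 2: 100-fold → factor 100
Step 3: 15-fold → factor 15
Step 4: 160 μL + 2400 μL = 2560 μL total → factor 2560/160 = 16
Overall dilution factor = 4 × 100 × 15 × 16 = 96000
Stock = 31.2 nM × 96000 = 2.995 × 10^6 nM = 3.00 mM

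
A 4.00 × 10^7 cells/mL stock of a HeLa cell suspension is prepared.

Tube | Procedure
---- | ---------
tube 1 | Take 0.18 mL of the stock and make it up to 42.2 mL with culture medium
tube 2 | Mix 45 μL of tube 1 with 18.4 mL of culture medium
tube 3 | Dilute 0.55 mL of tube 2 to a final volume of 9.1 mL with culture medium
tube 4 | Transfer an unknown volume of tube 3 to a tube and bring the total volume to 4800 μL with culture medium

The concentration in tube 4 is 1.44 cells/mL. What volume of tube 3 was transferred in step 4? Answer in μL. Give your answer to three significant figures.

275 μL

Step 1: 0.18 mL brought to 42.2 mL → factor 42.2/0.18 = 234.44
Step 2: 45 μL + 18.4 mL = 18445 μL total → factor 18445/45 = 409.89
Step 3: 0.55 mL brought to 9.1 mL → factor 9.1/0.55 = 16.545
Step 4: v brought to 4800 μL → factor = 4800 μL/v
Product of known-step factors = 1.59 × 10^6
Overall factor = 4.00 × 10^7 cells/mL / (1.44 cells/mL) = 2.7778 × 10^7
Step-4 factor = 2.7778 × 10^7 / 1.59 × 10^6 = 17.471
v = 4800 μL / 17.471 = 275 μL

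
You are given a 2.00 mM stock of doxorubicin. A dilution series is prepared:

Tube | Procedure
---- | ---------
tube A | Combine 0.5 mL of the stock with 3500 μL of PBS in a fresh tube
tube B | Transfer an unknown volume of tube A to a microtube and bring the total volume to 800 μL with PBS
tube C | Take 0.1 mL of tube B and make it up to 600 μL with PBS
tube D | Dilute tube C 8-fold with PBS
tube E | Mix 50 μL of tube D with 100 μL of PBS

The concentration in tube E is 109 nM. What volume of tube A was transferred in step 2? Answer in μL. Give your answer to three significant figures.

Step 1: 0.5 mL + 3500 μL = 4 mL total → factor 4/0.5 = 8
Step 2: v brought to 800 μL → factor = 800 μL/v
Step 3: 0.1 mL brought to 600 μL → factor 0.6/0.1 = 6
Step 4: 8-fold → factor 8
Step 5: 50 μL + 100 μL = 150 μL total → factor 150/50 = 3
Product of known-step factors = 1152
Overall factor = 2.00 mM / (109 nM) = 18349
Step-2 factor = 18349 / 1152 = 15.928
v = 800 μL / 15.928 = 50.2 μL

50.2 μL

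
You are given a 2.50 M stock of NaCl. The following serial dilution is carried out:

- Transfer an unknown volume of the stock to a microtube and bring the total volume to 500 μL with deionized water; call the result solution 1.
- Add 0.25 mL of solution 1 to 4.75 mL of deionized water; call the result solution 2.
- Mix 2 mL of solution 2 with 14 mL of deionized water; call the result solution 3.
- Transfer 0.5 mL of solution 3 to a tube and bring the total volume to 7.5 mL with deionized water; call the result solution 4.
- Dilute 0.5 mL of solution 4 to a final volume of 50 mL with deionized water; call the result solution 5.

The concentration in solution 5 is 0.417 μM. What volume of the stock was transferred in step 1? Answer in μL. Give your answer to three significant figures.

Step 1: v brought to 500 μL → factor = 500 μL/v
Step 2: 0.25 mL + 4.75 mL = 5 mL total → factor 5/0.25 = 20
Step 3: 2 mL + 14 mL = 16 mL total → factor 16/2 = 8
Step 4: 0.5 mL brought to 7.5 mL → factor 7.5/0.5 = 15
Step 5: 0.5 mL brought to 50 mL → factor 50/0.5 = 100
Product of known-step factors = 2.4 × 10^5
Overall factor = 2.50 M / (0.417 μM) = 5.9952 × 10^6
Step-1 factor = 5.9952 × 10^6 / 2.4 × 10^5 = 24.98
v = 500 μL / 24.98 = 20.0 μL

20.0 μL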